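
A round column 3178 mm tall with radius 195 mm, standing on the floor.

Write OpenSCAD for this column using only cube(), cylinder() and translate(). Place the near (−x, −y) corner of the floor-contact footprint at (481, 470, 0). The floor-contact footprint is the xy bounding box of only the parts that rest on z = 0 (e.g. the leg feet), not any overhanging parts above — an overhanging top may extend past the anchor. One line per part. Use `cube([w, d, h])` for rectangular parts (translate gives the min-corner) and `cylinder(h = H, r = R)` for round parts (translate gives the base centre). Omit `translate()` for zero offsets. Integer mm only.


translate([676, 665, 0]) cylinder(h = 3178, r = 195);


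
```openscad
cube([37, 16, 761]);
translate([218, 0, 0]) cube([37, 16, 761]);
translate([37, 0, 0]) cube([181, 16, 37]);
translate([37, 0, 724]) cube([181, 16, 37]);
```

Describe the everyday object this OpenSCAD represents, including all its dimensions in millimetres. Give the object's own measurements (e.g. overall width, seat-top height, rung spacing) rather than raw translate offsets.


A rectangular picture frame lying in the x–z plane (depth along y). The opening is 181 mm wide (x) by 687 mm tall (z), surrounded by a border 37 mm wide on all four sides. The frame is 16 mm deep and is made of two full-height vertical stiles with two horizontal rails fitted between them.


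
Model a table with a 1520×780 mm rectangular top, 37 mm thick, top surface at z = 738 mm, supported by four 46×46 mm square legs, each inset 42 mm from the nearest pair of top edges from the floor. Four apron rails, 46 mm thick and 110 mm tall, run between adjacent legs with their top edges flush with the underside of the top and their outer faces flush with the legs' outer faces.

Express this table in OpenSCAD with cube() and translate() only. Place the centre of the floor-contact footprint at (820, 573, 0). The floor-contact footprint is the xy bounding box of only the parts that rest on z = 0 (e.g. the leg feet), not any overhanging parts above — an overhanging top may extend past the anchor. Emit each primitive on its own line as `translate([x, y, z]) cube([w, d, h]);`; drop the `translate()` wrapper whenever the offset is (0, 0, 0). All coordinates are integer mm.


translate([60, 183, 701]) cube([1520, 780, 37]);
translate([102, 225, 0]) cube([46, 46, 701]);
translate([1492, 225, 0]) cube([46, 46, 701]);
translate([102, 875, 0]) cube([46, 46, 701]);
translate([1492, 875, 0]) cube([46, 46, 701]);
translate([148, 225, 591]) cube([1344, 46, 110]);
translate([148, 875, 591]) cube([1344, 46, 110]);
translate([102, 271, 591]) cube([46, 604, 110]);
translate([1492, 271, 591]) cube([46, 604, 110]);


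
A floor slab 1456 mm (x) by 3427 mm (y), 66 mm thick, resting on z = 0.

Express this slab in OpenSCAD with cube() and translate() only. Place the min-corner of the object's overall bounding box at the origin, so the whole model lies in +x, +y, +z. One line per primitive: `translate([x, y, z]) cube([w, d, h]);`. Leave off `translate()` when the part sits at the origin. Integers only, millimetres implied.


cube([1456, 3427, 66]);


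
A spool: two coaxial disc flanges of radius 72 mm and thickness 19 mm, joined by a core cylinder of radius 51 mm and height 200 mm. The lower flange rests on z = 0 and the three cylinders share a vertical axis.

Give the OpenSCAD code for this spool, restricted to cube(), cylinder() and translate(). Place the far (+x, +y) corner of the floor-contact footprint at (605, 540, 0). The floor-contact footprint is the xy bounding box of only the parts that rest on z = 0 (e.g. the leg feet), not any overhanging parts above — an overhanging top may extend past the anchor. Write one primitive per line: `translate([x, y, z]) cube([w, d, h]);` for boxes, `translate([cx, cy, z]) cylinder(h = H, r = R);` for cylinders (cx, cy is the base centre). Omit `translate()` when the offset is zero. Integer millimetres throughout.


translate([533, 468, 0]) cylinder(h = 19, r = 72);
translate([533, 468, 19]) cylinder(h = 200, r = 51);
translate([533, 468, 219]) cylinder(h = 19, r = 72);


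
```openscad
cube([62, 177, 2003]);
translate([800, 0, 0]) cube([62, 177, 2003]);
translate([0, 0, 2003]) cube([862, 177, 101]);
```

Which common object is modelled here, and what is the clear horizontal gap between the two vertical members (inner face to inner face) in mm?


A door frame. The clear opening width is 738 mm.

Two 2003 mm tall posts with a header on top — a door frame. The left jamb is 62 mm wide at x = 0; the right jamb starts at x = 800. The clear opening is 800 − 62 = 738 mm.


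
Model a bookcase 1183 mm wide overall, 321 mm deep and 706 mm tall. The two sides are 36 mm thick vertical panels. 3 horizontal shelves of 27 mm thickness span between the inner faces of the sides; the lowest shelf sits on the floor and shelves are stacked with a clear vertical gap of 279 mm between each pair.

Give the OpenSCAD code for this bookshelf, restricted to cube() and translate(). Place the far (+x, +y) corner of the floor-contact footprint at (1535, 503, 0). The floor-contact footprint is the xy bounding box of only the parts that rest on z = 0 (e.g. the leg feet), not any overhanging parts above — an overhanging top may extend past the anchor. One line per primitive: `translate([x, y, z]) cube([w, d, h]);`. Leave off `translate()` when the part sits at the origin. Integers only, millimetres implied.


translate([352, 182, 0]) cube([36, 321, 706]);
translate([1499, 182, 0]) cube([36, 321, 706]);
translate([388, 182, 0]) cube([1111, 321, 27]);
translate([388, 182, 306]) cube([1111, 321, 27]);
translate([388, 182, 612]) cube([1111, 321, 27]);


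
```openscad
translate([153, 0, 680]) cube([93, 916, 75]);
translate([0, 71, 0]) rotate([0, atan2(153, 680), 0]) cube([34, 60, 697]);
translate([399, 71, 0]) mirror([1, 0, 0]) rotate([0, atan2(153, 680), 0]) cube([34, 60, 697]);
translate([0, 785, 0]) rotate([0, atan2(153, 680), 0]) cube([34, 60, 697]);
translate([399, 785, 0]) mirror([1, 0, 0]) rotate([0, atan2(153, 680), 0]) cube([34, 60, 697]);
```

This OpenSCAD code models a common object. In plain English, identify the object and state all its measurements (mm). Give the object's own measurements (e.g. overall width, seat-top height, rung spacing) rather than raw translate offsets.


A sawhorse. A 93×916×75 mm beam (x, y, z) sits on two A-frame leg pairs. Each pair is two raked legs of 34×60 mm section (60 mm along y) splaying symmetrically in x. Each leg rises 680 mm vertically over 153 mm of horizontal reach and is 697 mm long along its own axis. Every leg's outer bottom edge rests on the floor and its outer top edge meets a bottom edge of the beam — the left legs (tilting toward +x) meet the beam's −x bottom edge, the right legs (their mirror images, tilting toward −x) meet its +x bottom edge — so the leg tops tuck under the beam, the beam's underside is 680 mm above the floor, and the feet are 399 mm apart outside-to-outside with the beam centred between them. The two leg pairs are set in 71 mm from either end of the beam.


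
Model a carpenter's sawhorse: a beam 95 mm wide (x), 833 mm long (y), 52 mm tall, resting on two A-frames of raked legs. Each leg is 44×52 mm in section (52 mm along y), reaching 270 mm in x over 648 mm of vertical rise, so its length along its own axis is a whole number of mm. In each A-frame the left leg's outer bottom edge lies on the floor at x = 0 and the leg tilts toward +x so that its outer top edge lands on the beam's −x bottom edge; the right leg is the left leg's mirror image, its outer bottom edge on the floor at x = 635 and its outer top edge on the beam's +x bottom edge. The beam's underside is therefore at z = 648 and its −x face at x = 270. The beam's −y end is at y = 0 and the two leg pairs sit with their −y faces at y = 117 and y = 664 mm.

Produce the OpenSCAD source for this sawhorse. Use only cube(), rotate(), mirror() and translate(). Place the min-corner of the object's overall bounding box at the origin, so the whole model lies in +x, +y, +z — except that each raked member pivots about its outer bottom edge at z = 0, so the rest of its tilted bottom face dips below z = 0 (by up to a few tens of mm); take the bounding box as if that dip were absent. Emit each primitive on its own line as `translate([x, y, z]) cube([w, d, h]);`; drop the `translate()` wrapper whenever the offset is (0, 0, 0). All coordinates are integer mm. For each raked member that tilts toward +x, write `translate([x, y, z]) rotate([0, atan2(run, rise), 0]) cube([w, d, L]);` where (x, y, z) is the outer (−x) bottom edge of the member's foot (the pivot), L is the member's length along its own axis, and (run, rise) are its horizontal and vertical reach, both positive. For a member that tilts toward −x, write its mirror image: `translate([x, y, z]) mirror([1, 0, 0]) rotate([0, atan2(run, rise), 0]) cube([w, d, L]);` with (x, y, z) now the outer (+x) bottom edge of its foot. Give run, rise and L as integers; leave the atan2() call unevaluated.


translate([270, 0, 648]) cube([95, 833, 52]);
translate([0, 117, 0]) rotate([0, atan2(270, 648), 0]) cube([44, 52, 702]);
translate([635, 117, 0]) mirror([1, 0, 0]) rotate([0, atan2(270, 648), 0]) cube([44, 52, 702]);
translate([0, 664, 0]) rotate([0, atan2(270, 648), 0]) cube([44, 52, 702]);
translate([635, 664, 0]) mirror([1, 0, 0]) rotate([0, atan2(270, 648), 0]) cube([44, 52, 702]);


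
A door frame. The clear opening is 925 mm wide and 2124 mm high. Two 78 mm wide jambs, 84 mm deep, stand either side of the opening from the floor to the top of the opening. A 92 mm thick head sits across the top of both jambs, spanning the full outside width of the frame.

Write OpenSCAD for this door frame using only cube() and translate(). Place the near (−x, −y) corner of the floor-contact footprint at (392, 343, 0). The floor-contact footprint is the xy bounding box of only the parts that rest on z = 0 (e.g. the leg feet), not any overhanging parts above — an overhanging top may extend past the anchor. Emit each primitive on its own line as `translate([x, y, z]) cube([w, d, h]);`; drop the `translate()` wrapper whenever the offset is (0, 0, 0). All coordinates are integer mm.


translate([392, 343, 0]) cube([78, 84, 2124]);
translate([1395, 343, 0]) cube([78, 84, 2124]);
translate([392, 343, 2124]) cube([1081, 84, 92]);


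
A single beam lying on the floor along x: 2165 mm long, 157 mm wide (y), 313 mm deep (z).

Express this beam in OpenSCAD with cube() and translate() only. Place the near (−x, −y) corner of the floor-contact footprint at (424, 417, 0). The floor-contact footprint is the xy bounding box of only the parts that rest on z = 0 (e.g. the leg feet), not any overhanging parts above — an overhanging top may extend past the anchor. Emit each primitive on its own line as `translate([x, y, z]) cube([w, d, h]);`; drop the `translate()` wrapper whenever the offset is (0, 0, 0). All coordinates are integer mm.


translate([424, 417, 0]) cube([2165, 157, 313]);


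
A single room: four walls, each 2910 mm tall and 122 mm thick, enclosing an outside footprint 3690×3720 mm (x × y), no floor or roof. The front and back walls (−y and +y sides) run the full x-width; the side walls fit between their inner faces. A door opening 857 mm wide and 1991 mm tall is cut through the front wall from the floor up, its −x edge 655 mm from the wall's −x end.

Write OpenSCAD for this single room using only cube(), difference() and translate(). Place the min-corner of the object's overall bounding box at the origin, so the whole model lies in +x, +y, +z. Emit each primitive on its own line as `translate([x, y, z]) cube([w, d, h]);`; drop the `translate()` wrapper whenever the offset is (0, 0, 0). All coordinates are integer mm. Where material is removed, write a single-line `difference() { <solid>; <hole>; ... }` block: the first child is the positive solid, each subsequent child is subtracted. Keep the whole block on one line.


difference() { cube([3690, 122, 2910]); translate([655, 0, 0]) cube([857, 122, 1991]); }
translate([0, 3598, 0]) cube([3690, 122, 2910]);
translate([0, 122, 0]) cube([122, 3476, 2910]);
translate([3568, 122, 0]) cube([122, 3476, 2910]);


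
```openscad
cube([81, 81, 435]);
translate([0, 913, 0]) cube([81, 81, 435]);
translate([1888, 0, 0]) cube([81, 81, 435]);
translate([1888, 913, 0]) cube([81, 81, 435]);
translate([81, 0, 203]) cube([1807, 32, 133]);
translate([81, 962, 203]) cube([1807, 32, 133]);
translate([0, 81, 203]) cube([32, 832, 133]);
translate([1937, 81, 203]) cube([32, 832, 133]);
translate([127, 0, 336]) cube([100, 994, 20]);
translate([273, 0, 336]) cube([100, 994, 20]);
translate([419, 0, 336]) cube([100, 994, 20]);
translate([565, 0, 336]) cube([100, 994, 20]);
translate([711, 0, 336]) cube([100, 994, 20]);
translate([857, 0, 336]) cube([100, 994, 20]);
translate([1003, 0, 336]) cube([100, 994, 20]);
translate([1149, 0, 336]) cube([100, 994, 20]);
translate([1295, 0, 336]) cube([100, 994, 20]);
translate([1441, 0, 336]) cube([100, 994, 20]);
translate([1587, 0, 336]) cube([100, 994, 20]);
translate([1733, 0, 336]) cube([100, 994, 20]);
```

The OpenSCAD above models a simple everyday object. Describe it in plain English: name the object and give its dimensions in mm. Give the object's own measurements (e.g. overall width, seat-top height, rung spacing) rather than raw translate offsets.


A bed frame 1969 mm long (x) by 994 mm wide (y). Four 81×81 mm corner posts, 435 mm tall, at the corners of the footprint. Four rails of 32 mm thickness and 133 mm height run between adjacent posts with their undersides at z = 203 mm, their outer faces flush with the outside of the frame (the two x-running rails run between the posts' inner faces; the two y-running rails run between the posts' inner faces). 12 slats, each 100 mm wide (x) and 20 mm thick, lie across the top of the two x-running rails, running the full 994 mm width of the frame in y; along x they sit between the end posts with a 46 mm gap after the −x posts and between neighbouring slats, leaving 55 mm before the +x posts.


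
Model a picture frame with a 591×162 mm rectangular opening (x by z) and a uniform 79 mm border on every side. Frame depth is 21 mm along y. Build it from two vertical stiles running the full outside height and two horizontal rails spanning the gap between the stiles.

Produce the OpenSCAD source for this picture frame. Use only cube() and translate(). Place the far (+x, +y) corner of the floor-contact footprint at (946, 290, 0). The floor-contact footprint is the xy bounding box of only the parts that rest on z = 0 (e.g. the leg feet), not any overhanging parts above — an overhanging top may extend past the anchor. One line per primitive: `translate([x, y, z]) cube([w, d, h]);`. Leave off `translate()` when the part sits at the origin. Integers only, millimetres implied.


translate([197, 269, 0]) cube([79, 21, 320]);
translate([867, 269, 0]) cube([79, 21, 320]);
translate([276, 269, 0]) cube([591, 21, 79]);
translate([276, 269, 241]) cube([591, 21, 79]);


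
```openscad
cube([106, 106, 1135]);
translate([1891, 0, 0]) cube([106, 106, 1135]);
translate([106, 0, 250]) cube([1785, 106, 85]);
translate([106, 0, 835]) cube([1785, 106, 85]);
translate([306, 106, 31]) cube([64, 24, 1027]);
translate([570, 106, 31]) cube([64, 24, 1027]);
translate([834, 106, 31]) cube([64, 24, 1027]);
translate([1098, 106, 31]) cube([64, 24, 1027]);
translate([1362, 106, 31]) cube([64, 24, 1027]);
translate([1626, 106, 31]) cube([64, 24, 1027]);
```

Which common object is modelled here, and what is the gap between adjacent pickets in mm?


A fence section. The picket gap is 200 mm.

Two posts, two rails, 6 pickets — a fence section. Span 1785 mm holds 6 pickets of 64 mm with 7 equal gaps: ⌊(1785 − 6·64) / 7⌋ = 200 mm.


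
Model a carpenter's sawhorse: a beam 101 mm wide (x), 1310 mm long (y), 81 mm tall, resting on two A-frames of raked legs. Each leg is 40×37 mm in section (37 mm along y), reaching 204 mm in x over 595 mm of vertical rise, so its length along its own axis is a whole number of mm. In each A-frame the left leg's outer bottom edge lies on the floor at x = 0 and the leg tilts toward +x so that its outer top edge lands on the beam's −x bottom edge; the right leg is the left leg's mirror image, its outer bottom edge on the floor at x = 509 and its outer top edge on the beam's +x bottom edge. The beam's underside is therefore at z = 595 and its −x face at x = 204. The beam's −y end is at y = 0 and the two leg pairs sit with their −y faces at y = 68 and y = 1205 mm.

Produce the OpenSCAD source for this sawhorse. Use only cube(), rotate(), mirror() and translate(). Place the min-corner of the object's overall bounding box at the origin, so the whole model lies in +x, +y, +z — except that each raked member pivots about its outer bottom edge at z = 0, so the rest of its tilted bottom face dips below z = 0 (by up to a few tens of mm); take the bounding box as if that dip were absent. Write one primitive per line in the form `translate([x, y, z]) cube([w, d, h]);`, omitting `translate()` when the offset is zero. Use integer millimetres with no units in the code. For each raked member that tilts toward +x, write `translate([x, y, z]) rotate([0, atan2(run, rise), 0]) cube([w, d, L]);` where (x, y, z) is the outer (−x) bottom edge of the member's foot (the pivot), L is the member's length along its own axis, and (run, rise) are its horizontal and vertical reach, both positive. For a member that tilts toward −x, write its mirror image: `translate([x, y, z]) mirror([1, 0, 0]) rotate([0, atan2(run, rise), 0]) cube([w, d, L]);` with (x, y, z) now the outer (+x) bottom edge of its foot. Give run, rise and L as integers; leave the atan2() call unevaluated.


translate([204, 0, 595]) cube([101, 1310, 81]);
translate([0, 68, 0]) rotate([0, atan2(204, 595), 0]) cube([40, 37, 629]);
translate([509, 68, 0]) mirror([1, 0, 0]) rotate([0, atan2(204, 595), 0]) cube([40, 37, 629]);
translate([0, 1205, 0]) rotate([0, atan2(204, 595), 0]) cube([40, 37, 629]);
translate([509, 1205, 0]) mirror([1, 0, 0]) rotate([0, atan2(204, 595), 0]) cube([40, 37, 629]);


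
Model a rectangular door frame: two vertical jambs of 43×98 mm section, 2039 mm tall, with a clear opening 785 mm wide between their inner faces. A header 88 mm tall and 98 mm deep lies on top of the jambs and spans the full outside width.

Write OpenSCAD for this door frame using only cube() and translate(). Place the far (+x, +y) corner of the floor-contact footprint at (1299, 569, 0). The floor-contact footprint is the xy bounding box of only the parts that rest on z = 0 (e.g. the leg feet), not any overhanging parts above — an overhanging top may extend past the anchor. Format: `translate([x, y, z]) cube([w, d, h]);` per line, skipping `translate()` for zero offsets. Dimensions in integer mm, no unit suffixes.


translate([428, 471, 0]) cube([43, 98, 2039]);
translate([1256, 471, 0]) cube([43, 98, 2039]);
translate([428, 471, 2039]) cube([871, 98, 88]);


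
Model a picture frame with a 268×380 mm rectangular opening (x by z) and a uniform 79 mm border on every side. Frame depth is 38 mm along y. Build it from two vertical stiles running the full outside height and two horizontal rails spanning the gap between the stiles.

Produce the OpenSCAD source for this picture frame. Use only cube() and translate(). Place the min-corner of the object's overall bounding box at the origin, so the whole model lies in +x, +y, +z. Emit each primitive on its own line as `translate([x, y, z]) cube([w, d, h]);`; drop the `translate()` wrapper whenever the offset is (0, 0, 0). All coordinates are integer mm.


cube([79, 38, 538]);
translate([347, 0, 0]) cube([79, 38, 538]);
translate([79, 0, 0]) cube([268, 38, 79]);
translate([79, 0, 459]) cube([268, 38, 79]);


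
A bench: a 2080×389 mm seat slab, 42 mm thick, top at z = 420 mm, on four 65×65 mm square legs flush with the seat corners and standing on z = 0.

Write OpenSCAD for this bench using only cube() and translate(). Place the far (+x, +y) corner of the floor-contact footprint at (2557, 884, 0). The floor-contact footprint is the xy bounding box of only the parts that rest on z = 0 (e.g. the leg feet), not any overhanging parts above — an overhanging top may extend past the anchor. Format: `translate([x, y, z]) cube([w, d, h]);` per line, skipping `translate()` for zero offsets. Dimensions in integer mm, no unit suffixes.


translate([477, 495, 378]) cube([2080, 389, 42]);
translate([477, 495, 0]) cube([65, 65, 378]);
translate([477, 819, 0]) cube([65, 65, 378]);
translate([2492, 495, 0]) cube([65, 65, 378]);
translate([2492, 819, 0]) cube([65, 65, 378]);


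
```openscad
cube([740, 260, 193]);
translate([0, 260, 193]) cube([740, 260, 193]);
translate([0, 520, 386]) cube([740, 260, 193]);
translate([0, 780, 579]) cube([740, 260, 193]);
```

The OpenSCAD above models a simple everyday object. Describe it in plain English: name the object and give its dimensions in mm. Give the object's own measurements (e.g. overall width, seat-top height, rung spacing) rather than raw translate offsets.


A straight staircase of 4 solid steps. Each step is 740 mm wide (x), 260 mm deep (y, the going) and 193 mm tall (the rise). The first step rests on the floor; each subsequent step sits one going further in +y and one rise higher in +z, directly behind and above the previous step with no overlap.


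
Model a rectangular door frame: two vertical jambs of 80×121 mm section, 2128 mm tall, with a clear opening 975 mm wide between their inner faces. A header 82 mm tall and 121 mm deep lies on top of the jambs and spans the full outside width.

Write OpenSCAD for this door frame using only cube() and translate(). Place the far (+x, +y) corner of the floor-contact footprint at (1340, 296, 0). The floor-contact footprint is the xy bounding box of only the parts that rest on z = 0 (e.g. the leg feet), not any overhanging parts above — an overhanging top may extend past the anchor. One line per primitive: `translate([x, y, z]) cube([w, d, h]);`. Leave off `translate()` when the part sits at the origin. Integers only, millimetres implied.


translate([205, 175, 0]) cube([80, 121, 2128]);
translate([1260, 175, 0]) cube([80, 121, 2128]);
translate([205, 175, 2128]) cube([1135, 121, 82]);


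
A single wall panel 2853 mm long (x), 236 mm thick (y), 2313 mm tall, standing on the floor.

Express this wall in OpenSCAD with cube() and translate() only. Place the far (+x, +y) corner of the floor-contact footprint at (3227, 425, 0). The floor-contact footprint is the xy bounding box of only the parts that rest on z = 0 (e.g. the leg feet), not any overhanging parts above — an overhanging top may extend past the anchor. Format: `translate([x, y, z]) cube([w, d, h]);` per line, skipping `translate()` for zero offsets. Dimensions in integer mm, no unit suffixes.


translate([374, 189, 0]) cube([2853, 236, 2313]);


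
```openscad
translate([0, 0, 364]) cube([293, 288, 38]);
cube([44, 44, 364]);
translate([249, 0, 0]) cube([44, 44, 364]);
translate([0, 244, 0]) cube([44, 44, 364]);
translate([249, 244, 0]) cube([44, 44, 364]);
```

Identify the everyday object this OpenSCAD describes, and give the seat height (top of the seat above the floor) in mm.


A stool. The seat height is 402 mm.

A 293×288×38 slab at z = 364 on four corner posts — a stool. The seat top is 364 + 38 = 402 mm.


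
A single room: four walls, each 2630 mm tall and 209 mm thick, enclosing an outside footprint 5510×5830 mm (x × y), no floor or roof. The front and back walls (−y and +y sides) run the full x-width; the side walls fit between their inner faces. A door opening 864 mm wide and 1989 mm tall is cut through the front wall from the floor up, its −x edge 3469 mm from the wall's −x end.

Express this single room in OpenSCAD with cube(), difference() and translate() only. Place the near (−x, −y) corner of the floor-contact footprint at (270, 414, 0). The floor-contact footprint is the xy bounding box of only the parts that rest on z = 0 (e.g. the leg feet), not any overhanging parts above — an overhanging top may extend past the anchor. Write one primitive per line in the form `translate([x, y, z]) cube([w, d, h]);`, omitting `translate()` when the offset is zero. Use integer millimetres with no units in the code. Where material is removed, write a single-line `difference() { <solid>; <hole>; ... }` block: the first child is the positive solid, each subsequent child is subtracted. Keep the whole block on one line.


difference() { translate([270, 414, 0]) cube([5510, 209, 2630]); translate([3739, 414, 0]) cube([864, 209, 1989]); }
translate([270, 6035, 0]) cube([5510, 209, 2630]);
translate([270, 623, 0]) cube([209, 5412, 2630]);
translate([5571, 623, 0]) cube([209, 5412, 2630]);


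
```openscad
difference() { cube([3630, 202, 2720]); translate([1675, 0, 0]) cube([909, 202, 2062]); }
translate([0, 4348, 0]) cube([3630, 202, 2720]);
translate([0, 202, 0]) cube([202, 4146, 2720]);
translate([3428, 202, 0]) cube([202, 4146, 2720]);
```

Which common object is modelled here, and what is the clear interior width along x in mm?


A single room. The interior width is 3226 mm.

Four walls enclosing a rectangle with a door in the front wall — a room. Outside width 3630 minus two 202 mm walls gives 3226 mm.


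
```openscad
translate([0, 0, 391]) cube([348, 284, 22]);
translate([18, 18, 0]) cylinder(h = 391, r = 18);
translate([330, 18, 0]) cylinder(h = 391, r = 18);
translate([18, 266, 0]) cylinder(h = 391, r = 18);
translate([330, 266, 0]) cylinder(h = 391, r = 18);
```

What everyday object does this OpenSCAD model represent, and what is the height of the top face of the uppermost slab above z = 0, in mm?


A stool. The seat height is 413 mm.

A 348×284×22 slab at z = 391 on four corner cylinders — a stool. The seat top is 391 + 22 = 413 mm.


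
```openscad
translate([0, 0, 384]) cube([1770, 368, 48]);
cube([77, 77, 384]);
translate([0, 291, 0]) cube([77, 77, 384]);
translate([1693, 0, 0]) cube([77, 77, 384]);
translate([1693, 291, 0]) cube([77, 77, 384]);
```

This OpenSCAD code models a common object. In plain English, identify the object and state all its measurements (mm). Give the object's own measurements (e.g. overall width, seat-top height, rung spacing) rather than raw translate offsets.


A long wooden bench with a 1770 mm (x) × 368 mm (y) seat, 48 mm thick, its top surface 432 mm above the floor. Four 77 mm square legs at the seat corners, flush with the edges, run from z = 0 to the seat underside.


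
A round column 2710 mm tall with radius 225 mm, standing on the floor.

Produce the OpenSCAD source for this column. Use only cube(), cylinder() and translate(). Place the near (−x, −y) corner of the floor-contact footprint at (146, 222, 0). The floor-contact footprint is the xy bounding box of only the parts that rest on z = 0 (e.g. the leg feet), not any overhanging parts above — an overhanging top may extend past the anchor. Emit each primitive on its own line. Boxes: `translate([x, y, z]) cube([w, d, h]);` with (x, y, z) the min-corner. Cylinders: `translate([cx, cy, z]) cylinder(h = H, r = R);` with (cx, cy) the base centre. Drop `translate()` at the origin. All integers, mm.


translate([371, 447, 0]) cylinder(h = 2710, r = 225);


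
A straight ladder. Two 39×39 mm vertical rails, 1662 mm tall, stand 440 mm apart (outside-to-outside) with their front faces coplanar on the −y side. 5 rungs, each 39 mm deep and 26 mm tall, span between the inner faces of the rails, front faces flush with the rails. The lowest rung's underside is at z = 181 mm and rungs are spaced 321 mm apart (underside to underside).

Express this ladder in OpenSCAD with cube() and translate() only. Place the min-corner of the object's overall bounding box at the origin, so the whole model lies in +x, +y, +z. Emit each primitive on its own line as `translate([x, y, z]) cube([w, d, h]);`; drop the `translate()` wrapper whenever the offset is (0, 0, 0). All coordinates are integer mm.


cube([39, 39, 1662]);
translate([401, 0, 0]) cube([39, 39, 1662]);
translate([39, 0, 181]) cube([362, 39, 26]);
translate([39, 0, 502]) cube([362, 39, 26]);
translate([39, 0, 823]) cube([362, 39, 26]);
translate([39, 0, 1144]) cube([362, 39, 26]);
translate([39, 0, 1465]) cube([362, 39, 26]);


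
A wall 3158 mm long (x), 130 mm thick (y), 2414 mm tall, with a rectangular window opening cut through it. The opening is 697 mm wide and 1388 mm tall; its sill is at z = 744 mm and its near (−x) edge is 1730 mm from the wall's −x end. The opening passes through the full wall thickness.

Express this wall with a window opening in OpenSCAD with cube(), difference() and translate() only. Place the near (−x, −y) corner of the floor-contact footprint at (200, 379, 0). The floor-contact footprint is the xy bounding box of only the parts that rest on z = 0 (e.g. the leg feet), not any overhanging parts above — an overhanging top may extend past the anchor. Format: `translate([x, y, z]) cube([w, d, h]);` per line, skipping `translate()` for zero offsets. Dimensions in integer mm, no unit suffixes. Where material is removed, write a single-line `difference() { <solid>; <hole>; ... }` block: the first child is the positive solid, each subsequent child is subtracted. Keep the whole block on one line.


difference() { translate([200, 379, 0]) cube([3158, 130, 2414]); translate([1930, 379, 744]) cube([697, 130, 1388]); }


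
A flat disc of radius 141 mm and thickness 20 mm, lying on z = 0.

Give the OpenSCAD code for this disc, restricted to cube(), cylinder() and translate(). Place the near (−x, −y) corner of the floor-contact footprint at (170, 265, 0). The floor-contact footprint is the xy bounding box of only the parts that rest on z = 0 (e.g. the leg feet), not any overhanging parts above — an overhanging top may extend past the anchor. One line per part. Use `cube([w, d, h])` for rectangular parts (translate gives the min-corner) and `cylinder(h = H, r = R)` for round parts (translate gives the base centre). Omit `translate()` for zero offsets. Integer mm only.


translate([311, 406, 0]) cylinder(h = 20, r = 141);


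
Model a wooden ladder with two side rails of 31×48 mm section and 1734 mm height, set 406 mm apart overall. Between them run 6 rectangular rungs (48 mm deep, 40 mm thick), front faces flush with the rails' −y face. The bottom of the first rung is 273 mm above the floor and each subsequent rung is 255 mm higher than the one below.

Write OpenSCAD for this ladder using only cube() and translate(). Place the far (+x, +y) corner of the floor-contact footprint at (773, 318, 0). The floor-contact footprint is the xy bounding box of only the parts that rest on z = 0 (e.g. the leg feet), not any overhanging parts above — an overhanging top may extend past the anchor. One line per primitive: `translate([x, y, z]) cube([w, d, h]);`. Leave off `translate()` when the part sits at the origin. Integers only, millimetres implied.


translate([367, 270, 0]) cube([31, 48, 1734]);
translate([742, 270, 0]) cube([31, 48, 1734]);
translate([398, 270, 273]) cube([344, 48, 40]);
translate([398, 270, 528]) cube([344, 48, 40]);
translate([398, 270, 783]) cube([344, 48, 40]);
translate([398, 270, 1038]) cube([344, 48, 40]);
translate([398, 270, 1293]) cube([344, 48, 40]);
translate([398, 270, 1548]) cube([344, 48, 40]);


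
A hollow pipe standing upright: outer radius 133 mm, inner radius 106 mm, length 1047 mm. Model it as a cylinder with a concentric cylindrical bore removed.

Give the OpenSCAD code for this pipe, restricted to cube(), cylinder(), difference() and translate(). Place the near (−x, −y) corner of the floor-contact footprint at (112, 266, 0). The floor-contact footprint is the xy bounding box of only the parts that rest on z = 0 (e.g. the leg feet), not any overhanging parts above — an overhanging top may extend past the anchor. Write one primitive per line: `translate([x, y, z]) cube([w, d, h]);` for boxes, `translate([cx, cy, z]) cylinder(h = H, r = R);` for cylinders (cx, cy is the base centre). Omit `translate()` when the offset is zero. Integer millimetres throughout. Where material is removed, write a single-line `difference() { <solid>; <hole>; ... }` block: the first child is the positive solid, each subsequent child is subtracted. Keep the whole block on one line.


difference() { translate([245, 399, 0]) cylinder(h = 1047, r = 133); translate([245, 399, 0]) cylinder(h = 1047, r = 106); }


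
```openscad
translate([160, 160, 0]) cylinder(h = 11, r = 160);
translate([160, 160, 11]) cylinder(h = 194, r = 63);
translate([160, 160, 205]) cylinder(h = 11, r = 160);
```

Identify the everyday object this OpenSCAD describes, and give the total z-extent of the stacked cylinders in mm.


A spool. The overall height is 216 mm.

Three coaxial cylinders, large–small–large — a spool. Two 11 mm flanges and a 194 mm core give 11 + 194 + 11 = 216 mm.


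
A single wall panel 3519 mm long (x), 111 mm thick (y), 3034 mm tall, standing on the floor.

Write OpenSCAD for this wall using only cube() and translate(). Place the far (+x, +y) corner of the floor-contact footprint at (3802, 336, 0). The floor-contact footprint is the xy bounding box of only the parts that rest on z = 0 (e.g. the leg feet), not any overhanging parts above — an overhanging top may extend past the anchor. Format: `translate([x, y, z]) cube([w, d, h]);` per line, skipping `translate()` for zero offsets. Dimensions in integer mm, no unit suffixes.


translate([283, 225, 0]) cube([3519, 111, 3034]);


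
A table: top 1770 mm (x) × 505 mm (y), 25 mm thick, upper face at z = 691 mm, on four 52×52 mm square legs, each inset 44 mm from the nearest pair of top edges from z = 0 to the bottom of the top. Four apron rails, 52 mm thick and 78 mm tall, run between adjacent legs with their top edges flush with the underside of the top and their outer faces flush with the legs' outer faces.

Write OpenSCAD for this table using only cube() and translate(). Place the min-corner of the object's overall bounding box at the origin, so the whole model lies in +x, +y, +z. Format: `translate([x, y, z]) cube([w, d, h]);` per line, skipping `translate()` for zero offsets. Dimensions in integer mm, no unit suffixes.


translate([0, 0, 666]) cube([1770, 505, 25]);
translate([44, 44, 0]) cube([52, 52, 666]);
translate([1674, 44, 0]) cube([52, 52, 666]);
translate([44, 409, 0]) cube([52, 52, 666]);
translate([1674, 409, 0]) cube([52, 52, 666]);
translate([96, 44, 588]) cube([1578, 52, 78]);
translate([96, 409, 588]) cube([1578, 52, 78]);
translate([44, 96, 588]) cube([52, 313, 78]);
translate([1674, 96, 588]) cube([52, 313, 78]);


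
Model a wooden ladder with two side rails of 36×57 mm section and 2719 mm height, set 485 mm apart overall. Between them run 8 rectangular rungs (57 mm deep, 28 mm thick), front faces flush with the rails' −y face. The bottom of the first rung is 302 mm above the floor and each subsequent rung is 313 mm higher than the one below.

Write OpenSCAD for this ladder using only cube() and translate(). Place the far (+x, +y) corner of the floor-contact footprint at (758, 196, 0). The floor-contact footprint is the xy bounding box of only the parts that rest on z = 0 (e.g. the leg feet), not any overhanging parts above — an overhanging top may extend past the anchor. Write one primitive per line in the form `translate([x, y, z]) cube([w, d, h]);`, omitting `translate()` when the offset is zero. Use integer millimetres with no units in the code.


translate([273, 139, 0]) cube([36, 57, 2719]);
translate([722, 139, 0]) cube([36, 57, 2719]);
translate([309, 139, 302]) cube([413, 57, 28]);
translate([309, 139, 615]) cube([413, 57, 28]);
translate([309, 139, 928]) cube([413, 57, 28]);
translate([309, 139, 1241]) cube([413, 57, 28]);
translate([309, 139, 1554]) cube([413, 57, 28]);
translate([309, 139, 1867]) cube([413, 57, 28]);
translate([309, 139, 2180]) cube([413, 57, 28]);
translate([309, 139, 2493]) cube([413, 57, 28]);


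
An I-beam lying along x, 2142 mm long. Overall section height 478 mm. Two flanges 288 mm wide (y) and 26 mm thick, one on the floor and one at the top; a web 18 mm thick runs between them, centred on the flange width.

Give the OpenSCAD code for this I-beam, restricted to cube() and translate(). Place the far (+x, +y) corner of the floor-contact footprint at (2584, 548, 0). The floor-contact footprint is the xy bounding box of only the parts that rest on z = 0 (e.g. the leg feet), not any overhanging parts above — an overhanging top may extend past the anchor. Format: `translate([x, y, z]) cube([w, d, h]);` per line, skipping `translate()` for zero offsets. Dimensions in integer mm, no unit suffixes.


translate([442, 260, 0]) cube([2142, 288, 26]);
translate([442, 395, 26]) cube([2142, 18, 426]);
translate([442, 260, 452]) cube([2142, 288, 26]);


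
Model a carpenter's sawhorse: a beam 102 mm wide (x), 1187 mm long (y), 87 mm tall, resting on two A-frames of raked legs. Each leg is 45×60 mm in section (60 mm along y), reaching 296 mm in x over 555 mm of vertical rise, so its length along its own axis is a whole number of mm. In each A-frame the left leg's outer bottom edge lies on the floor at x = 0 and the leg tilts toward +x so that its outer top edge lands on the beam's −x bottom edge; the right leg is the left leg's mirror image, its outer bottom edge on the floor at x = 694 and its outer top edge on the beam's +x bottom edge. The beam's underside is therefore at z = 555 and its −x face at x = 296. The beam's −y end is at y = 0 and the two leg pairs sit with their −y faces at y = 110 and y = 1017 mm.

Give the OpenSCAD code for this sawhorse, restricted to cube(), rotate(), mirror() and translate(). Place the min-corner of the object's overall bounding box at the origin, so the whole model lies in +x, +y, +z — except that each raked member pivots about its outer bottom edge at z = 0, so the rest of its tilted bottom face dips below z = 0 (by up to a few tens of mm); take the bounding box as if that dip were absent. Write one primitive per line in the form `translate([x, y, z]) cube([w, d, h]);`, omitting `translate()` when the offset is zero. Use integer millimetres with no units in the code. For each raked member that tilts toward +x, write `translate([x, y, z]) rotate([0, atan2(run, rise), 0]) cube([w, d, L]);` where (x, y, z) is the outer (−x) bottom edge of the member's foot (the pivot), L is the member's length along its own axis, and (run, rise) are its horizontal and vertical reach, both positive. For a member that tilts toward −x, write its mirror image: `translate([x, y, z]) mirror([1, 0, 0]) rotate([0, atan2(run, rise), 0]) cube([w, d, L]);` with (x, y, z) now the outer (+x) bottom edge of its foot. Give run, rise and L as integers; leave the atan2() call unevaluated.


translate([296, 0, 555]) cube([102, 1187, 87]);
translate([0, 110, 0]) rotate([0, atan2(296, 555), 0]) cube([45, 60, 629]);
translate([694, 110, 0]) mirror([1, 0, 0]) rotate([0, atan2(296, 555), 0]) cube([45, 60, 629]);
translate([0, 1017, 0]) rotate([0, atan2(296, 555), 0]) cube([45, 60, 629]);
translate([694, 1017, 0]) mirror([1, 0, 0]) rotate([0, atan2(296, 555), 0]) cube([45, 60, 629]);


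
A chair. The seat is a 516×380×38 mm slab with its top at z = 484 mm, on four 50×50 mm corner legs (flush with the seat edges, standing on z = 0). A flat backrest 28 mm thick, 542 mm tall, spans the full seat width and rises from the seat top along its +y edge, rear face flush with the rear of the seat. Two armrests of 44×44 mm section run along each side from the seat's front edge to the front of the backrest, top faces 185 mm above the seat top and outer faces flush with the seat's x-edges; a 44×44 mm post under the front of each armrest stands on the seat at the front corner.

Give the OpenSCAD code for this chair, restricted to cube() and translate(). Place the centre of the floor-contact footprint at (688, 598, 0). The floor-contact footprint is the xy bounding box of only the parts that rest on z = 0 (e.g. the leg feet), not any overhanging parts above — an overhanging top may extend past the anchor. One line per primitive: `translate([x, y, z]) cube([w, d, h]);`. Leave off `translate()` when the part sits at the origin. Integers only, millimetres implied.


// leg_h = 484 - 38 = 446
// arm post h = 185 - 44 = 141
translate([430, 408, 446]) cube([516, 380, 38]);
translate([430, 408, 0]) cube([50, 50, 446]);
translate([896, 408, 0]) cube([50, 50, 446]);
translate([430, 738, 0]) cube([50, 50, 446]);
translate([896, 738, 0]) cube([50, 50, 446]);
translate([430, 760, 484]) cube([516, 28, 542]);
translate([430, 408, 625]) cube([44, 352, 44]);
translate([902, 408, 625]) cube([44, 352, 44]);
translate([430, 408, 484]) cube([44, 44, 141]);
translate([902, 408, 484]) cube([44, 44, 141]);
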